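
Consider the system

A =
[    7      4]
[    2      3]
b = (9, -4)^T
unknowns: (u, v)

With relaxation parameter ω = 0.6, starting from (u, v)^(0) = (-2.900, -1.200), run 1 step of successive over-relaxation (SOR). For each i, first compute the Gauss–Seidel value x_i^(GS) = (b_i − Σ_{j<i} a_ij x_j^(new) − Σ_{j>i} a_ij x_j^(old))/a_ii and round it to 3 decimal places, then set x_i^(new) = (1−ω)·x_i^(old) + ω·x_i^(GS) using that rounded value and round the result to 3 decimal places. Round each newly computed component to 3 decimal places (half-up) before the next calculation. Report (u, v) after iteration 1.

(0.023, -1.289)

Iteration 1:
  u: GS value = (9 - (4)·-1.200) / (7) = 1.971;  u ← (1−ω)·-2.900 + ω·1.971 = 0.023
  v: GS value = (-4 - (2)·0.023) / (3) = -1.349;  v ← (1−ω)·-1.200 + ω·-1.349 = -1.289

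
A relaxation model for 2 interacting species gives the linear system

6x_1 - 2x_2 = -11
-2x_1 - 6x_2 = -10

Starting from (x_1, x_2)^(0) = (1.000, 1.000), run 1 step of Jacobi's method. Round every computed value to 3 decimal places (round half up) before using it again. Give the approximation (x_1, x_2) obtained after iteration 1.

(-1.500, 1.333)

Iteration 1:
  x_1 = (-11 - (-2)·1.000) / (6) = -1.500
  x_2 = (-10 - (-2)·1.000) / (-6) = 1.333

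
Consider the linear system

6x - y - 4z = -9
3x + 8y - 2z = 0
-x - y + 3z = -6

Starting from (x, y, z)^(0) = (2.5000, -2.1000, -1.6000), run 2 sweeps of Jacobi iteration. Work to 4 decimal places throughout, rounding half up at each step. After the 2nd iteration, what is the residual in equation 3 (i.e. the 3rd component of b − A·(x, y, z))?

1.9140

Iteration 1:
  x = (-9 - (-1)·-2.1000 - (-4)·-1.6000) / (6) = -2.9167
  y = (0 - (3)·2.5000 - (-2)·-1.6000) / (8) = -1.3375
  z = (-6 - (-1)·2.5000 - (-1)·-2.1000) / (3) = -1.8667
Iteration 2:
  x = (-9 - (-1)·-1.3375 - (-4)·-1.8667) / (6) = -2.9674
  y = (0 - (3)·-2.9167 - (-2)·-1.8667) / (8) = 0.6271
  z = (-6 - (-1)·-2.9167 - (-1)·-1.3375) / (3) = -3.4181
Residual b − A·x = (-4.2409, -2.9508, 1.9140)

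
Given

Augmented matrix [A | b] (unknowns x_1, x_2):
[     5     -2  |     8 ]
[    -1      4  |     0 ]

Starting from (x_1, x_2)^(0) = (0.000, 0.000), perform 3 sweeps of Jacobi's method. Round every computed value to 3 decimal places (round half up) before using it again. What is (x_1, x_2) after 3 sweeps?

(1.760, 0.400)

Iteration 1:
  x_1 = (8 - (-2)·0.000) / (5) = 1.600
  x_2 = (0 - (-1)·0.000) / (4) = 0.000
Iteration 2:
  x_1 = (8 - (-2)·0.000) / (5) = 1.600
  x_2 = (0 - (-1)·1.600) / (4) = 0.400
Iteration 3:
  x_1 = (8 - (-2)·0.400) / (5) = 1.760
  x_2 = (0 - (-1)·1.600) / (4) = 0.400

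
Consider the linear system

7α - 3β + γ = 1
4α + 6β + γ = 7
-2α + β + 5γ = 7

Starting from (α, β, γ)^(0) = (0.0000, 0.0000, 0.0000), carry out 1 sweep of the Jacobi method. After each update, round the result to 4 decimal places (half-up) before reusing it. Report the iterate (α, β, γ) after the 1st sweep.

(0.1429, 1.1667, 1.4000)

Iteration 1:
  α = (1 - (-3)·0.0000 - (1)·0.0000) / (7) = 0.1429
  β = (7 - (4)·0.0000 - (1)·0.0000) / (6) = 1.1667
  γ = (7 - (-2)·0.0000 - (1)·0.0000) / (5) = 1.4000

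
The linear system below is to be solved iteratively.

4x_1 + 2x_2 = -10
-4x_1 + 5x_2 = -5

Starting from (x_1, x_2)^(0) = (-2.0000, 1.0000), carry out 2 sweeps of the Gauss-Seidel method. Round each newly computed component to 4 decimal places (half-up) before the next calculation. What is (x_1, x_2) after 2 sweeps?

Iteration 1:
  x_1 = (-10 - (2)·1.0000) / (4) = -3.0000
  x_2 = (-5 - (-4)·-3.0000) / (5) = -3.4000
Iteration 2:
  x_1 = (-10 - (2)·-3.4000) / (4) = -0.8000
  x_2 = (-5 - (-4)·-0.8000) / (5) = -1.6400

(-0.8000, -1.6400)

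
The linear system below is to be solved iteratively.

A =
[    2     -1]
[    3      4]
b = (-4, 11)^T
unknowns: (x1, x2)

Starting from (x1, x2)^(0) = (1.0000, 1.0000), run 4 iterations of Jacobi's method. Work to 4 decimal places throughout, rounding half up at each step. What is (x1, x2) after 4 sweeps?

Iteration 1:
  x1 = (-4 - (-1)·1.0000) / (2) = -1.5000
  x2 = (11 - (3)·1.0000) / (4) = 2.0000
Iteration 2:
  x1 = (-4 - (-1)·2.0000) / (2) = -1.0000
  x2 = (11 - (3)·-1.5000) / (4) = 3.8750
Iteration 3:
  x1 = (-4 - (-1)·3.8750) / (2) = -0.0625
  x2 = (11 - (3)·-1.0000) / (4) = 3.5000
Iteration 4:
  x1 = (-4 - (-1)·3.5000) / (2) = -0.2500
  x2 = (11 - (3)·-0.0625) / (4) = 2.7969

(-0.2500, 2.7969)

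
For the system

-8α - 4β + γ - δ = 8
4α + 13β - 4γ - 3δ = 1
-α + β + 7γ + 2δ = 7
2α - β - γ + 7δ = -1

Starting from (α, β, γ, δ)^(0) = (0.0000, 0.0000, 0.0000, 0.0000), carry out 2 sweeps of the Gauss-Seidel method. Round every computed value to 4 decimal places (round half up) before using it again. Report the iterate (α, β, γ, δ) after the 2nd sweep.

Iteration 1:
  α = (8 - (-4)·0.0000 - (1)·0.0000 - (-1)·0.0000) / (-8) = -1.0000
  β = (1 - (4)·-1.0000 - (-4)·0.0000 - (-3)·0.0000) / (13) = 0.3846
  γ = (7 - (-1)·-1.0000 - (1)·0.3846 - (2)·0.0000) / (7) = 0.8022
  δ = (-1 - (2)·-1.0000 - (-1)·0.3846 - (-1)·0.8022) / (7) = 0.3124
Iteration 2:
  α = (8 - (-4)·0.3846 - (1)·0.8022 - (-1)·0.3124) / (-8) = -1.1311
  β = (1 - (4)·-1.1311 - (-4)·0.8022 - (-3)·0.3124) / (13) = 0.7439
  γ = (7 - (-1)·-1.1311 - (1)·0.7439 - (2)·0.3124) / (7) = 0.6429
  δ = (-1 - (2)·-1.1311 - (-1)·0.7439 - (-1)·0.6429) / (7) = 0.3784

(-1.1311, 0.7439, 0.6429, 0.3784)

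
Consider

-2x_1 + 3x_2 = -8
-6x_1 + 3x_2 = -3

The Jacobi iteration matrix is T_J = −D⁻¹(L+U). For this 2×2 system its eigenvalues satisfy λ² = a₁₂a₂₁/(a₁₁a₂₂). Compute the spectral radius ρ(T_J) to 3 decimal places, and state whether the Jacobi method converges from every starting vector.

a₁₂a₂₁/(a₁₁a₂₂) = (3)·(-6) / ((-2)·(3)) = 3.000000
ρ = √|3.000000| = √3.000000 = 1.732
ρ > 1, so Jacobi diverges

1.732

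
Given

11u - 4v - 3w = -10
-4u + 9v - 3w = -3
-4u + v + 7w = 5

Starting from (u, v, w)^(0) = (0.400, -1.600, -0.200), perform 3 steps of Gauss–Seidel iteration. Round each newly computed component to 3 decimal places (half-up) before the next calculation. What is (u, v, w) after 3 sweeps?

Iteration 1:
  u = (-10 - (-4)·-1.600 - (-3)·-0.200) / (11) = -1.545
  v = (-3 - (-4)·-1.545 - (-3)·-0.200) / (9) = -1.087
  w = (5 - (-4)·-1.545 - (1)·-1.087) / (7) = -0.013
Iteration 2:
  u = (-10 - (-4)·-1.087 - (-3)·-0.013) / (11) = -1.308
  v = (-3 - (-4)·-1.308 - (-3)·-0.013) / (9) = -0.919
  w = (5 - (-4)·-1.308 - (1)·-0.919) / (7) = 0.098
Iteration 3:
  u = (-10 - (-4)·-0.919 - (-3)·0.098) / (11) = -1.217
  v = (-3 - (-4)·-1.217 - (-3)·0.098) / (9) = -0.842
  w = (5 - (-4)·-1.217 - (1)·-0.842) / (7) = 0.139

(-1.217, -0.842, 0.139)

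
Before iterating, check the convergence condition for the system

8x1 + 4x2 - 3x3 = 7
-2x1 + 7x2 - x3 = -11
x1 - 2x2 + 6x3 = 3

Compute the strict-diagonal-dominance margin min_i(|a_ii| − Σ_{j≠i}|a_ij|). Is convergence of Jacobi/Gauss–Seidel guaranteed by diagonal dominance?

row 1: |8| − (4+3) = 1
row 2: |7| − (2+1) = 4
row 3: |6| − (1+2) = 3
minimum over rows = 1 → strictly diagonally dominant (convergence guaranteed)

1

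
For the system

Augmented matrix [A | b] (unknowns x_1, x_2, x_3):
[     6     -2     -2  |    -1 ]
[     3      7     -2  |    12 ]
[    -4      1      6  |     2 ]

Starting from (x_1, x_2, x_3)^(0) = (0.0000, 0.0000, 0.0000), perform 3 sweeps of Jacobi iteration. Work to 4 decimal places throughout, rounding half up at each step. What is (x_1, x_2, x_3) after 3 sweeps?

Iteration 1:
  x_1 = (-1 - (-2)·0.0000 - (-2)·0.0000) / (6) = -0.1667
  x_2 = (12 - (3)·0.0000 - (-2)·0.0000) / (7) = 1.7143
  x_3 = (2 - (-4)·0.0000 - (1)·0.0000) / (6) = 0.3333
Iteration 2:
  x_1 = (-1 - (-2)·1.7143 - (-2)·0.3333) / (6) = 0.5159
  x_2 = (12 - (3)·-0.1667 - (-2)·0.3333) / (7) = 1.8810
  x_3 = (2 - (-4)·-0.1667 - (1)·1.7143) / (6) = -0.0635
Iteration 3:
  x_1 = (-1 - (-2)·1.8810 - (-2)·-0.0635) / (6) = 0.4392
  x_2 = (12 - (3)·0.5159 - (-2)·-0.0635) / (7) = 1.4750
  x_3 = (2 - (-4)·0.5159 - (1)·1.8810) / (6) = 0.3638

(0.4392, 1.4750, 0.3638)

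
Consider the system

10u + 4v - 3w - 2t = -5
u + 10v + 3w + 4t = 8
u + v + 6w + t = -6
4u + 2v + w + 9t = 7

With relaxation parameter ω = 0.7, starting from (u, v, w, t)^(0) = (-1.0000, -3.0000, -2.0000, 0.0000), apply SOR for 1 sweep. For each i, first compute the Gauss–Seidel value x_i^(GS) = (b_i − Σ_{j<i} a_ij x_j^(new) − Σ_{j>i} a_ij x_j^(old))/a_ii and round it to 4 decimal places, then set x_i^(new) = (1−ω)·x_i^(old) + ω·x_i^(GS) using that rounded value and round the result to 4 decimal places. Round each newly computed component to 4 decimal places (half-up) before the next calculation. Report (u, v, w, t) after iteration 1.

(-0.2300, 0.0961, -1.2844, 0.7010)

Iteration 1:
  u: GS value = (-5 - (4)·-3.0000 - (-3)·-2.0000 - (-2)·0.0000) / (10) = 0.1000;  u ← (1−ω)·-1.0000 + ω·0.1000 = -0.2300
  v: GS value = (8 - (1)·-0.2300 - (3)·-2.0000 - (4)·0.0000) / (10) = 1.4230;  v ← (1−ω)·-3.0000 + ω·1.4230 = 0.0961
  w: GS value = (-6 - (1)·-0.2300 - (1)·0.0961 - (1)·0.0000) / (6) = -0.9777;  w ← (1−ω)·-2.0000 + ω·-0.9777 = -1.2844
  t: GS value = (7 - (4)·-0.2300 - (2)·0.0961 - (1)·-1.2844) / (9) = 1.0014;  t ← (1−ω)·0.0000 + ω·1.0014 = 0.7010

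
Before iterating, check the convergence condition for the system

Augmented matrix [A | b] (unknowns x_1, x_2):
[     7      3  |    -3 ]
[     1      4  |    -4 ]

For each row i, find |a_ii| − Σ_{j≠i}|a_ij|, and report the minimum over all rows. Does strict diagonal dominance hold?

3

row 1: |7| − (3) = 4
row 2: |4| − (1) = 3
minimum over rows = 3 → strictly diagonally dominant (convergence guaranteed)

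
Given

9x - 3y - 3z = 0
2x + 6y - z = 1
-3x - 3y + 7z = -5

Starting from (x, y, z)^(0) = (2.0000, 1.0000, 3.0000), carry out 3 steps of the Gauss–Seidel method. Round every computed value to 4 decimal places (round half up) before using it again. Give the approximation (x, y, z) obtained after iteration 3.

(-0.1634, 0.1162, -0.7345)

Iteration 1:
  x = (0 - (-3)·1.0000 - (-3)·3.0000) / (9) = 1.3333
  y = (1 - (2)·1.3333 - (-1)·3.0000) / (6) = 0.2222
  z = (-5 - (-3)·1.3333 - (-3)·0.2222) / (7) = -0.0476
Iteration 2:
  x = (0 - (-3)·0.2222 - (-3)·-0.0476) / (9) = 0.0582
  y = (1 - (2)·0.0582 - (-1)·-0.0476) / (6) = 0.1393
  z = (-5 - (-3)·0.0582 - (-3)·0.1393) / (7) = -0.6296
Iteration 3:
  x = (0 - (-3)·0.1393 - (-3)·-0.6296) / (9) = -0.1634
  y = (1 - (2)·-0.1634 - (-1)·-0.6296) / (6) = 0.1162
  z = (-5 - (-3)·-0.1634 - (-3)·0.1162) / (7) = -0.7345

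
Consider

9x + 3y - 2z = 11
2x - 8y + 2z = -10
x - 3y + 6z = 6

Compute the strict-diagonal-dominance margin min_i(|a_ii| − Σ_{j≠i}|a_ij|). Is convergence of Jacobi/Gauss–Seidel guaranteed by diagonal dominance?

2

row 1: |9| − (3+2) = 4
row 2: |-8| − (2+2) = 4
row 3: |6| − (1+3) = 2
minimum over rows = 2 → strictly diagonally dominant (convergence guaranteed)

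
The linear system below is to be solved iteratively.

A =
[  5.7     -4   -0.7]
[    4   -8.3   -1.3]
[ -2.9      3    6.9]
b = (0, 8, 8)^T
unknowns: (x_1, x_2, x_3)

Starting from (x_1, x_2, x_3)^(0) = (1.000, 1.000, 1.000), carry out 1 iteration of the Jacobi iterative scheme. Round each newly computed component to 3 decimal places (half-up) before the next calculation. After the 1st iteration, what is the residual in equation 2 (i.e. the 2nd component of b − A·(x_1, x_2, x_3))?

Iteration 1:
  x_1 = (0 - (-4)·1.000 - (-0.7)·1.000) / (5.7) = 0.825
  x_2 = (8 - (4)·1.000 - (-1.3)·1.000) / (-8.3) = -0.639
  x_3 = (8 - (-2.9)·1.000 - (3)·1.000) / (6.9) = 1.145
Residual b − A·x = (-6.457, 0.885, 4.409)

0.885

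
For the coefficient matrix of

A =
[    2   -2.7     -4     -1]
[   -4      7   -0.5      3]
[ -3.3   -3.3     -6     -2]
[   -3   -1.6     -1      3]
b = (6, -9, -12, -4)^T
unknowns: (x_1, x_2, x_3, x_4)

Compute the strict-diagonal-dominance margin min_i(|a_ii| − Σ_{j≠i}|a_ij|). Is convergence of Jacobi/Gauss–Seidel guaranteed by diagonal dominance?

row 1: |2| − (2.7+4+1) = -5.7
row 2: |7| − (4+0.5+3) = -0.5
row 3: |-6| − (3.3+3.3+2) = -2.6
row 4: |3| − (3+1.6+1) = -2.6
minimum over rows = -5.7 → not strictly diagonally dominant

-5.7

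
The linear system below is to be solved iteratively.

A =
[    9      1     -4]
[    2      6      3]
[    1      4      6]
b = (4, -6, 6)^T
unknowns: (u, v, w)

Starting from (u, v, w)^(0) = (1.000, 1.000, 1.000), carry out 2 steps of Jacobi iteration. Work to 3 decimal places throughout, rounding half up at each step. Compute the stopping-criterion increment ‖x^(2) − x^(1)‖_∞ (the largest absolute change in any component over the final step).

1.925

Iteration 1:
  u = (4 - (1)·1.000 - (-4)·1.000) / (9) = 0.778
  v = (-6 - (2)·1.000 - (3)·1.000) / (6) = -1.833
  w = (6 - (1)·1.000 - (4)·1.000) / (6) = 0.167
Iteration 2:
  u = (4 - (1)·-1.833 - (-4)·0.167) / (9) = 0.722
  v = (-6 - (2)·0.778 - (3)·0.167) / (6) = -1.343
  w = (6 - (1)·0.778 - (4)·-1.833) / (6) = 2.092
Change: (-0.056, 0.490, 1.925) → max |·| = 1.925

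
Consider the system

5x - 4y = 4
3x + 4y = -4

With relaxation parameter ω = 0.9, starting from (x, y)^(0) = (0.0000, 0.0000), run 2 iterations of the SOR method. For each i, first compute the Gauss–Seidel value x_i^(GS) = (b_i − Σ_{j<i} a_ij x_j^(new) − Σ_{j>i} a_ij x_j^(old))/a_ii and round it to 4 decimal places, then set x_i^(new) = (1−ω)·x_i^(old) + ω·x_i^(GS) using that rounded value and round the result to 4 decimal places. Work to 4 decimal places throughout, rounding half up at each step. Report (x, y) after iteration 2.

Iteration 1:
  x: GS value = (4 - (-4)·0.0000) / (5) = 0.8000;  x ← (1−ω)·0.0000 + ω·0.8000 = 0.7200
  y: GS value = (-4 - (3)·0.7200) / (4) = -1.5400;  y ← (1−ω)·0.0000 + ω·-1.5400 = -1.3860
Iteration 2:
  x: GS value = (4 - (-4)·-1.3860) / (5) = -0.3088;  x ← (1−ω)·0.7200 + ω·-0.3088 = -0.2059
  y: GS value = (-4 - (3)·-0.2059) / (4) = -0.8456;  y ← (1−ω)·-1.3860 + ω·-0.8456 = -0.8996

(-0.2059, -0.8996)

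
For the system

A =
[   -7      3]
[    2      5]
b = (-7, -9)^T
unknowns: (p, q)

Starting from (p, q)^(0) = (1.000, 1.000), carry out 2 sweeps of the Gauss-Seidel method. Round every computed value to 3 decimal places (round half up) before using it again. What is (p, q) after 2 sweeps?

(-0.017, -1.793)

Iteration 1:
  p = (-7 - (3)·1.000) / (-7) = 1.429
  q = (-9 - (2)·1.429) / (5) = -2.372
Iteration 2:
  p = (-7 - (3)·-2.372) / (-7) = -0.017
  q = (-9 - (2)·-0.017) / (5) = -1.793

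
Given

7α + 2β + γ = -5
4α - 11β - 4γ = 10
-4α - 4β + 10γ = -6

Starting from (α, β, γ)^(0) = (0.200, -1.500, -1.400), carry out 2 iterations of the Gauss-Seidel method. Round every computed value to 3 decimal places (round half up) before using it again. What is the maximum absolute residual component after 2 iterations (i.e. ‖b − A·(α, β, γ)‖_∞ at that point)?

Iteration 1:
  α = (-5 - (2)·-1.500 - (1)·-1.400) / (7) = -0.086
  β = (10 - (4)·-0.086 - (-4)·-1.400) / (-11) = -0.431
  γ = (-6 - (-4)·-0.086 - (-4)·-0.431) / (10) = -0.807
Iteration 2:
  α = (-5 - (2)·-0.431 - (1)·-0.807) / (7) = -0.476
  β = (10 - (4)·-0.476 - (-4)·-0.807) / (-11) = -0.789
  γ = (-6 - (-4)·-0.476 - (-4)·-0.789) / (10) = -1.106
Residual b − A·x = (1.016, -1.199, 0.000); ∞-norm = 1.199

1.199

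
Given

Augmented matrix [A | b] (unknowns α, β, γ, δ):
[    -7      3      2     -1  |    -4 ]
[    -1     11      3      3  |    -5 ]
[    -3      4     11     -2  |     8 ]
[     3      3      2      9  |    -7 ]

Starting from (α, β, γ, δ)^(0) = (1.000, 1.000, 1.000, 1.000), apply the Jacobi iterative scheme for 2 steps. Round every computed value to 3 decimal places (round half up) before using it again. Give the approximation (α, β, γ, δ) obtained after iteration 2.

Iteration 1:
  α = (-4 - (3)·1.000 - (2)·1.000 - (-1)·1.000) / (-7) = 1.143
  β = (-5 - (-1)·1.000 - (3)·1.000 - (3)·1.000) / (11) = -0.909
  γ = (8 - (-3)·1.000 - (4)·1.000 - (-2)·1.000) / (11) = 0.818
  δ = (-7 - (3)·1.000 - (3)·1.000 - (2)·1.000) / (9) = -1.667
Iteration 2:
  α = (-4 - (3)·-0.909 - (2)·0.818 - (-1)·-1.667) / (-7) = 0.654
  β = (-5 - (-1)·1.143 - (3)·0.818 - (3)·-1.667) / (11) = -0.119
  γ = (8 - (-3)·1.143 - (4)·-0.909 - (-2)·-1.667) / (11) = 1.066
  δ = (-7 - (3)·1.143 - (3)·-0.909 - (2)·0.818) / (9) = -1.038

(0.654, -0.119, 1.066, -1.038)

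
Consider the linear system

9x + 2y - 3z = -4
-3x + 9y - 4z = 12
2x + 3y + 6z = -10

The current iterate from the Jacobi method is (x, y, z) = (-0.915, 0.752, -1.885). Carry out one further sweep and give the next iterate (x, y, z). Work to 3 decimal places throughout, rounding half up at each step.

(-1.240, 0.191, -1.738)

One sweep:
  x = (-4 - (2)·0.752 - (-3)·-1.885) / (9) = -1.240
  y = (12 - (-3)·-0.915 - (-4)·-1.885) / (9) = 0.191
  z = (-10 - (2)·-0.915 - (3)·0.752) / (6) = -1.738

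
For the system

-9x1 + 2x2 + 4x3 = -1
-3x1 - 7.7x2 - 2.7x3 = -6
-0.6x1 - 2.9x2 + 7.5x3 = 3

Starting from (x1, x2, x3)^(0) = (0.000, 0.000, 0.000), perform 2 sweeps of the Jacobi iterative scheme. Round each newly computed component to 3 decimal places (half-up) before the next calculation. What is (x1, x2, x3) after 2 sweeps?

(0.462, 0.596, 0.710)

Iteration 1:
  x1 = (-1 - (2)·0.000 - (4)·0.000) / (-9) = 0.111
  x2 = (-6 - (-3)·0.000 - (-2.7)·0.000) / (-7.7) = 0.779
  x3 = (3 - (-0.6)·0.000 - (-2.9)·0.000) / (7.5) = 0.400
Iteration 2:
  x1 = (-1 - (2)·0.779 - (4)·0.400) / (-9) = 0.462
  x2 = (-6 - (-3)·0.111 - (-2.7)·0.400) / (-7.7) = 0.596
  x3 = (3 - (-0.6)·0.111 - (-2.9)·0.779) / (7.5) = 0.710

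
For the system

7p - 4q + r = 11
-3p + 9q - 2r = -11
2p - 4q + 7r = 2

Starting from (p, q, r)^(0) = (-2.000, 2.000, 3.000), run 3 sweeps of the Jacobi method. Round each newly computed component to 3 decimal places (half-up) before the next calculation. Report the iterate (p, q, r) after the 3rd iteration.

(1.715, -1.263, 0.109)

Iteration 1:
  p = (11 - (-4)·2.000 - (1)·3.000) / (7) = 2.286
  q = (-11 - (-3)·-2.000 - (-2)·3.000) / (9) = -1.222
  r = (2 - (2)·-2.000 - (-4)·2.000) / (7) = 2.000
Iteration 2:
  p = (11 - (-4)·-1.222 - (1)·2.000) / (7) = 0.587
  q = (-11 - (-3)·2.286 - (-2)·2.000) / (9) = -0.016
  r = (2 - (2)·2.286 - (-4)·-1.222) / (7) = -1.066
Iteration 3:
  p = (11 - (-4)·-0.016 - (1)·-1.066) / (7) = 1.715
  q = (-11 - (-3)·0.587 - (-2)·-1.066) / (9) = -1.263
  r = (2 - (2)·0.587 - (-4)·-0.016) / (7) = 0.109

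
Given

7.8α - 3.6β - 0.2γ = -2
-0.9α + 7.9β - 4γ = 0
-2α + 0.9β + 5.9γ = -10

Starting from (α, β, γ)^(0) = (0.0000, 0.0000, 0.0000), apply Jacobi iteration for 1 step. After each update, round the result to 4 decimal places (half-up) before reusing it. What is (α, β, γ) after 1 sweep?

(-0.2564, 0.0000, -1.6949)

Iteration 1:
  α = (-2 - (-3.6)·0.0000 - (-0.2)·0.0000) / (7.8) = -0.2564
  β = (0 - (-0.9)·0.0000 - (-4)·0.0000) / (7.9) = 0.0000
  γ = (-10 - (-2)·0.0000 - (0.9)·0.0000) / (5.9) = -1.6949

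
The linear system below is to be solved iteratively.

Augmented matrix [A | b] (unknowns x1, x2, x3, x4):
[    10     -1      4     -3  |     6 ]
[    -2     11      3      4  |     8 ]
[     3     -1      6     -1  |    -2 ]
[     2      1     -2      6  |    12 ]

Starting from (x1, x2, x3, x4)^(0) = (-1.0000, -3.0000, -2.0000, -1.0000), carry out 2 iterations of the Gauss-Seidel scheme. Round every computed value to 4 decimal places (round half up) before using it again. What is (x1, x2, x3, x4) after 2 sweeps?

Iteration 1:
  x1 = (6 - (-1)·-3.0000 - (4)·-2.0000 - (-3)·-1.0000) / (10) = 0.8000
  x2 = (8 - (-2)·0.8000 - (3)·-2.0000 - (4)·-1.0000) / (11) = 1.7818
  x3 = (-2 - (3)·0.8000 - (-1)·1.7818 - (-1)·-1.0000) / (6) = -0.6030
  x4 = (12 - (2)·0.8000 - (1)·1.7818 - (-2)·-0.6030) / (6) = 1.2354
Iteration 2:
  x1 = (6 - (-1)·1.7818 - (4)·-0.6030 - (-3)·1.2354) / (10) = 1.3900
  x2 = (8 - (-2)·1.3900 - (3)·-0.6030 - (4)·1.2354) / (11) = 0.6952
  x3 = (-2 - (3)·1.3900 - (-1)·0.6952 - (-1)·1.2354) / (6) = -0.7066
  x4 = (12 - (2)·1.3900 - (1)·0.6952 - (-2)·-0.7066) / (6) = 1.1853

(1.3900, 0.6952, -0.7066, 1.1853)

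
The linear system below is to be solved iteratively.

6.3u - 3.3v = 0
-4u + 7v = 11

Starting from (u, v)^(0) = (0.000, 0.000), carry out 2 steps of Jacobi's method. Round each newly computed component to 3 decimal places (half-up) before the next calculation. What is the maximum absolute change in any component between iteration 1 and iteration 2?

0.823

Iteration 1:
  u = (0 - (-3.3)·0.000) / (6.3) = 0.000
  v = (11 - (-4)·0.000) / (7) = 1.571
Iteration 2:
  u = (0 - (-3.3)·1.571) / (6.3) = 0.823
  v = (11 - (-4)·0.000) / (7) = 1.571
Change: (0.823, 0.000) → max |·| = 0.823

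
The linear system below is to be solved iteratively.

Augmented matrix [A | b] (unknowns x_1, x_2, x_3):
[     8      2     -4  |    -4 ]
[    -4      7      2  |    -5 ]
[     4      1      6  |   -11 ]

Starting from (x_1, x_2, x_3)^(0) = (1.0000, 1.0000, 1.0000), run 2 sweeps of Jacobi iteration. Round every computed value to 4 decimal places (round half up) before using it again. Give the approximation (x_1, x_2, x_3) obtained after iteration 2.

(-1.7262, -0.0952, -1.5952)

Iteration 1:
  x_1 = (-4 - (2)·1.0000 - (-4)·1.0000) / (8) = -0.2500
  x_2 = (-5 - (-4)·1.0000 - (2)·1.0000) / (7) = -0.4286
  x_3 = (-11 - (4)·1.0000 - (1)·1.0000) / (6) = -2.6667
Iteration 2:
  x_1 = (-4 - (2)·-0.4286 - (-4)·-2.6667) / (8) = -1.7262
  x_2 = (-5 - (-4)·-0.2500 - (2)·-2.6667) / (7) = -0.0952
  x_3 = (-11 - (4)·-0.2500 - (1)·-0.4286) / (6) = -1.5952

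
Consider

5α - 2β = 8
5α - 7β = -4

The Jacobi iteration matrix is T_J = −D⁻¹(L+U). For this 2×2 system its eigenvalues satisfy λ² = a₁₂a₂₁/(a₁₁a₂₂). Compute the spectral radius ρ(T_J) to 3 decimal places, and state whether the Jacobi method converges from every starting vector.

a₁₂a₂₁/(a₁₁a₂₂) = (-2)·(5) / ((5)·(-7)) = 0.285714
ρ = √|0.285714| = √0.285714 = 0.535
ρ < 1, so Jacobi converges

0.535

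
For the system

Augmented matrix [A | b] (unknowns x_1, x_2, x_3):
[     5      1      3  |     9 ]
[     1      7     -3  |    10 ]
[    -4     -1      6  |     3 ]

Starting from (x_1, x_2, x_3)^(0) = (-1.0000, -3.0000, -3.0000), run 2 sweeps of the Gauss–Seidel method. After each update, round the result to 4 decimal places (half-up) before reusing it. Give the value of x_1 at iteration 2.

Iteration 1:
  x_1 = (9 - (1)·-3.0000 - (3)·-3.0000) / (5) = 4.2000
  x_2 = (10 - (1)·4.2000 - (-3)·-3.0000) / (7) = -0.4571
  x_3 = (3 - (-4)·4.2000 - (-1)·-0.4571) / (6) = 3.2238
Iteration 2:
  x_1 = (9 - (1)·-0.4571 - (3)·3.2238) / (5) = -0.0429
  x_2 = (10 - (1)·-0.0429 - (-3)·3.2238) / (7) = 2.8163
  x_3 = (3 - (-4)·-0.0429 - (-1)·2.8163) / (6) = 0.9408

-0.0429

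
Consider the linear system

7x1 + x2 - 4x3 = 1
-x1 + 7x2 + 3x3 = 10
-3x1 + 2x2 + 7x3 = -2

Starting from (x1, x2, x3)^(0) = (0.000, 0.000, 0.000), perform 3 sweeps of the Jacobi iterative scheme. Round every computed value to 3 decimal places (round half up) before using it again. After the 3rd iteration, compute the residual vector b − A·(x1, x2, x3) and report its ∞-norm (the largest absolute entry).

0.891

Iteration 1:
  x1 = (1 - (1)·0.000 - (-4)·0.000) / (7) = 0.143
  x2 = (10 - (-1)·0.000 - (3)·0.000) / (7) = 1.429
  x3 = (-2 - (-3)·0.000 - (2)·0.000) / (7) = -0.286
Iteration 2:
  x1 = (1 - (1)·1.429 - (-4)·-0.286) / (7) = -0.225
  x2 = (10 - (-1)·0.143 - (3)·-0.286) / (7) = 1.572
  x3 = (-2 - (-3)·0.143 - (2)·1.429) / (7) = -0.633
Iteration 3:
  x1 = (1 - (1)·1.572 - (-4)·-0.633) / (7) = -0.443
  x2 = (10 - (-1)·-0.225 - (3)·-0.633) / (7) = 1.668
  x3 = (-2 - (-3)·-0.225 - (2)·1.572) / (7) = -0.831
Residual b − A·x = (-0.891, 0.374, -0.848); ∞-norm = 0.891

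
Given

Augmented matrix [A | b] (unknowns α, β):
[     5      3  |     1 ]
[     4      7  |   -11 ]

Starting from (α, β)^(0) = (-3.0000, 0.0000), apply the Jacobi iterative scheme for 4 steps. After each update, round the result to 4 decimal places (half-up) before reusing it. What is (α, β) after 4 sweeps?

Iteration 1:
  α = (1 - (3)·0.0000) / (5) = 0.2000
  β = (-11 - (4)·-3.0000) / (7) = 0.1429
Iteration 2:
  α = (1 - (3)·0.1429) / (5) = 0.1143
  β = (-11 - (4)·0.2000) / (7) = -1.6857
Iteration 3:
  α = (1 - (3)·-1.6857) / (5) = 1.2114
  β = (-11 - (4)·0.1143) / (7) = -1.6367
Iteration 4:
  α = (1 - (3)·-1.6367) / (5) = 1.1820
  β = (-11 - (4)·1.2114) / (7) = -2.2637

(1.1820, -2.2637)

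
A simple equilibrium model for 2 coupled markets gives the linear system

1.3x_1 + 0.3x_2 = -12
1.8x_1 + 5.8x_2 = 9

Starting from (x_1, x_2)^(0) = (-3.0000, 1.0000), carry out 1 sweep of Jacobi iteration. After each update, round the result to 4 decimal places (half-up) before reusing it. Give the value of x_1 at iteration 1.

Iteration 1:
  x_1 = (-12 - (0.3)·1.0000) / (1.3) = -9.4615
  x_2 = (9 - (1.8)·-3.0000) / (5.8) = 2.4828

-9.4615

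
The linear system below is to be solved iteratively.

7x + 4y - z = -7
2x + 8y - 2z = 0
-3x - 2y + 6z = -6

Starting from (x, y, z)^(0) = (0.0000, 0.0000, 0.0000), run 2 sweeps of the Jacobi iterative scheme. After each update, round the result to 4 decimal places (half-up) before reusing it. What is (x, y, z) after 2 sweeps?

(-1.1429, 0.0000, -1.5000)

Iteration 1:
  x = (-7 - (4)·0.0000 - (-1)·0.0000) / (7) = -1.0000
  y = (0 - (2)·0.0000 - (-2)·0.0000) / (8) = 0.0000
  z = (-6 - (-3)·0.0000 - (-2)·0.0000) / (6) = -1.0000
Iteration 2:
  x = (-7 - (4)·0.0000 - (-1)·-1.0000) / (7) = -1.1429
  y = (0 - (2)·-1.0000 - (-2)·-1.0000) / (8) = 0.0000
  z = (-6 - (-3)·-1.0000 - (-2)·0.0000) / (6) = -1.5000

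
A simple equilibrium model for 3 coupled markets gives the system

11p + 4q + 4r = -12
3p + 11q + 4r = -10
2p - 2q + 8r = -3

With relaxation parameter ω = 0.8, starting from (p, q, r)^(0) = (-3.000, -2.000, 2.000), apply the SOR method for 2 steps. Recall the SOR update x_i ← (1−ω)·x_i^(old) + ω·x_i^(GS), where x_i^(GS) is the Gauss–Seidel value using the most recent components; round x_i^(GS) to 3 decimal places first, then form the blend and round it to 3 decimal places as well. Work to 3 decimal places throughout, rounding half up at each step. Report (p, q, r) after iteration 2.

Iteration 1:
  p: GS value = (-12 - (4)·-2.000 - (4)·2.000) / (11) = -1.091;  p ← (1−ω)·-3.000 + ω·-1.091 = -1.473
  q: GS value = (-10 - (3)·-1.473 - (4)·2.000) / (11) = -1.235;  q ← (1−ω)·-2.000 + ω·-1.235 = -1.388
  r: GS value = (-3 - (2)·-1.473 - (-2)·-1.388) / (8) = -0.354;  r ← (1−ω)·2.000 + ω·-0.354 = 0.117
Iteration 2:
  p: GS value = (-12 - (4)·-1.388 - (4)·0.117) / (11) = -0.629;  p ← (1−ω)·-1.473 + ω·-0.629 = -0.798
  q: GS value = (-10 - (3)·-0.798 - (4)·0.117) / (11) = -0.734;  q ← (1−ω)·-1.388 + ω·-0.734 = -0.865
  r: GS value = (-3 - (2)·-0.798 - (-2)·-0.865) / (8) = -0.392;  r ← (1−ω)·0.117 + ω·-0.392 = -0.290

(-0.798, -0.865, -0.290)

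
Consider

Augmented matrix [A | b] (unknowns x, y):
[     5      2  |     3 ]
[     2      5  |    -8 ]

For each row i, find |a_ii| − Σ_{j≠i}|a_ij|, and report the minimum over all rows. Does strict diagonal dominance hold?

row 1: |5| − (2) = 3
row 2: |5| − (2) = 3
minimum over rows = 3 → strictly diagonally dominant (convergence guaranteed)

3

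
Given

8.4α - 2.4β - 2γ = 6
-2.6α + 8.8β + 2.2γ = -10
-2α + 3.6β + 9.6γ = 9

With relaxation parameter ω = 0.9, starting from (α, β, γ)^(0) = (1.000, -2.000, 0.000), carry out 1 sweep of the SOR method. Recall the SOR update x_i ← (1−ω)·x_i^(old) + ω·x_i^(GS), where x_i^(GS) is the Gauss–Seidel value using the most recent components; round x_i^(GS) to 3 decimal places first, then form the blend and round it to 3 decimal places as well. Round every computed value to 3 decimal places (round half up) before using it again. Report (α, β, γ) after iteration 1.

(0.229, -1.162, 1.279)

Iteration 1:
  α: GS value = (6 - (-2.4)·-2.000 - (-2)·0.000) / (8.4) = 0.143;  α ← (1−ω)·1.000 + ω·0.143 = 0.229
  β: GS value = (-10 - (-2.6)·0.229 - (2.2)·0.000) / (8.8) = -1.069;  β ← (1−ω)·-2.000 + ω·-1.069 = -1.162
  γ: GS value = (9 - (-2)·0.229 - (3.6)·-1.162) / (9.6) = 1.421;  γ ← (1−ω)·0.000 + ω·1.421 = 1.279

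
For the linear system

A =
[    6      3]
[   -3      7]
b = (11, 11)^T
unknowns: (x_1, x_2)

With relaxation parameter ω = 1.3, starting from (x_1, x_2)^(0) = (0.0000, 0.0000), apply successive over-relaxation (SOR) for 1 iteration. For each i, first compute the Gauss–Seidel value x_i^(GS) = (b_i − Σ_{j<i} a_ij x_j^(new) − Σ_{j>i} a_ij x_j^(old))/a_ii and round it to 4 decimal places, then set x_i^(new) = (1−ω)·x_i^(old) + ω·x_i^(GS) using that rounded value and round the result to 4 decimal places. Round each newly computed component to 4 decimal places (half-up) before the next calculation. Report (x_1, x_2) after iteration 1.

Iteration 1:
  x_1: GS value = (11 - (3)·0.0000) / (6) = 1.8333;  x_1 ← (1−ω)·0.0000 + ω·1.8333 = 2.3833
  x_2: GS value = (11 - (-3)·2.3833) / (7) = 2.5928;  x_2 ← (1−ω)·0.0000 + ω·2.5928 = 3.3706

(2.3833, 3.3706)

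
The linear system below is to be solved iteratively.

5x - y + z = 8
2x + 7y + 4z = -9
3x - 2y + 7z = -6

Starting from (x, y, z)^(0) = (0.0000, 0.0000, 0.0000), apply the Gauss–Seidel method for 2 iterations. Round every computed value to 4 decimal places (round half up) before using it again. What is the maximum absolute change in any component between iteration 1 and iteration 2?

1.1492

Iteration 1:
  x = (8 - (-1)·0.0000 - (1)·0.0000) / (5) = 1.6000
  y = (-9 - (2)·1.6000 - (4)·0.0000) / (7) = -1.7429
  z = (-6 - (3)·1.6000 - (-2)·-1.7429) / (7) = -2.0408
Iteration 2:
  x = (8 - (-1)·-1.7429 - (1)·-2.0408) / (5) = 1.6596
  y = (-9 - (2)·1.6596 - (4)·-2.0408) / (7) = -0.5937
  z = (-6 - (3)·1.6596 - (-2)·-0.5937) / (7) = -1.7380
Change: (0.0596, 1.1492, 0.3028) → max |·| = 1.1492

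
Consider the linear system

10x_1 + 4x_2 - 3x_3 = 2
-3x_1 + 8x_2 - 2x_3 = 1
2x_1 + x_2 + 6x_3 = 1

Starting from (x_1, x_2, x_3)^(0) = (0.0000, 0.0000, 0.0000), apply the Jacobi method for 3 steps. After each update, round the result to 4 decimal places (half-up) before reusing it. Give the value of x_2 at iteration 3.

0.2198

Iteration 1:
  x_1 = (2 - (4)·0.0000 - (-3)·0.0000) / (10) = 0.2000
  x_2 = (1 - (-3)·0.0000 - (-2)·0.0000) / (8) = 0.1250
  x_3 = (1 - (2)·0.0000 - (1)·0.0000) / (6) = 0.1667
Iteration 2:
  x_1 = (2 - (4)·0.1250 - (-3)·0.1667) / (10) = 0.2000
  x_2 = (1 - (-3)·0.2000 - (-2)·0.1667) / (8) = 0.2417
  x_3 = (1 - (2)·0.2000 - (1)·0.1250) / (6) = 0.0792
Iteration 3:
  x_1 = (2 - (4)·0.2417 - (-3)·0.0792) / (10) = 0.1271
  x_2 = (1 - (-3)·0.2000 - (-2)·0.0792) / (8) = 0.2198
  x_3 = (1 - (2)·0.2000 - (1)·0.2417) / (6) = 0.0597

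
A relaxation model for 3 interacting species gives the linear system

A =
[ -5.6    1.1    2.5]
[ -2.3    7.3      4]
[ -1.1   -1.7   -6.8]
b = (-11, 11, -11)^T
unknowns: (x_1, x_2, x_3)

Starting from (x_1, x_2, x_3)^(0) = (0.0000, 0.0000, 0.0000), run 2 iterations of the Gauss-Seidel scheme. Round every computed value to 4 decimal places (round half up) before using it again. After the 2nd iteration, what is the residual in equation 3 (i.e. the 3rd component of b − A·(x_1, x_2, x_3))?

Iteration 1:
  x_1 = (-11 - (1.1)·0.0000 - (2.5)·0.0000) / (-5.6) = 1.9643
  x_2 = (11 - (-2.3)·1.9643 - (4)·0.0000) / (7.3) = 2.1257
  x_3 = (-11 - (-1.1)·1.9643 - (-1.7)·2.1257) / (-6.8) = 0.7685
Iteration 2:
  x_1 = (-11 - (1.1)·2.1257 - (2.5)·0.7685) / (-5.6) = 2.7249
  x_2 = (11 - (-2.3)·2.7249 - (4)·0.7685) / (7.3) = 1.9443
  x_3 = (-11 - (-1.1)·2.7249 - (-1.7)·1.9443) / (-6.8) = 0.6908
Residual b − A·x = (0.3937, 0.3107, 0.0001)

0.0001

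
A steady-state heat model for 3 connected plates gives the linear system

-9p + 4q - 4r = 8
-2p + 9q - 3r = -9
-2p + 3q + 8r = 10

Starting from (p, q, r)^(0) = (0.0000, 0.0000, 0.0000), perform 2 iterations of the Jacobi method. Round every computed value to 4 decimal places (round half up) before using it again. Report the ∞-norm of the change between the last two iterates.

1.0000

Iteration 1:
  p = (8 - (4)·0.0000 - (-4)·0.0000) / (-9) = -0.8889
  q = (-9 - (-2)·0.0000 - (-3)·0.0000) / (9) = -1.0000
  r = (10 - (-2)·0.0000 - (3)·0.0000) / (8) = 1.2500
Iteration 2:
  p = (8 - (4)·-1.0000 - (-4)·1.2500) / (-9) = -1.8889
  q = (-9 - (-2)·-0.8889 - (-3)·1.2500) / (9) = -0.7809
  r = (10 - (-2)·-0.8889 - (3)·-1.0000) / (8) = 1.4028
Change: (-1.0000, 0.2191, 0.1528) → max |·| = 1.0000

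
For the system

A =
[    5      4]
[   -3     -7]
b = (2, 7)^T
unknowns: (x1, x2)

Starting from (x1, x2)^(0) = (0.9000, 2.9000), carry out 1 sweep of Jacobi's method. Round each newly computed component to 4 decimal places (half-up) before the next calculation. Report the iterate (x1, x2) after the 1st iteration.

Iteration 1:
  x1 = (2 - (4)·2.9000) / (5) = -1.9200
  x2 = (7 - (-3)·0.9000) / (-7) = -1.3857

(-1.9200, -1.3857)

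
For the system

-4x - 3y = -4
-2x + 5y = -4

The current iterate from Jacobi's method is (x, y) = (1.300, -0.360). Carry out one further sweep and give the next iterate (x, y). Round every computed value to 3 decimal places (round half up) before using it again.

One sweep:
  x = (-4 - (-3)·-0.360) / (-4) = 1.270
  y = (-4 - (-2)·1.300) / (5) = -0.280

(1.270, -0.280)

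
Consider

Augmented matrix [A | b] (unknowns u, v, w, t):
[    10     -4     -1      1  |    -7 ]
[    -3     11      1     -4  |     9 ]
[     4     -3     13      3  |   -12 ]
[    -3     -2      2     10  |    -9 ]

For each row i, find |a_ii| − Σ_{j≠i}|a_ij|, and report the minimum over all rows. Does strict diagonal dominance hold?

row 1: |10| − (4+1+1) = 4
row 2: |11| − (3+1+4) = 3
row 3: |13| − (4+3+3) = 3
row 4: |10| − (3+2+2) = 3
minimum over rows = 3 → strictly diagonally dominant (convergence guaranteed)

3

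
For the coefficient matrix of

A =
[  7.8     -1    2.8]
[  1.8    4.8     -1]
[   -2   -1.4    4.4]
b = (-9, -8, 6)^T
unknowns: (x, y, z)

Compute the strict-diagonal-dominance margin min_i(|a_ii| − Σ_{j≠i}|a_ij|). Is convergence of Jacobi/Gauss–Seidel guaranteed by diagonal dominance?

1

row 1: |7.8| − (1+2.8) = 4
row 2: |4.8| − (1.8+1) = 2
row 3: |4.4| − (2+1.4) = 1
minimum over rows = 1 → strictly diagonally dominant (convergence guaranteed)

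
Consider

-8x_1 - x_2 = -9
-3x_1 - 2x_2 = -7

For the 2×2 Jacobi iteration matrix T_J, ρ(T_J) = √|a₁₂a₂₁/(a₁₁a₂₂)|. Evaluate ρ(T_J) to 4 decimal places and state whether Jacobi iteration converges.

0.4330

a₁₂a₂₁/(a₁₁a₂₂) = (-1)·(-3) / ((-8)·(-2)) = 0.187500
ρ = √|0.187500| = √0.187500 = 0.4330
ρ < 1, so Jacobi converges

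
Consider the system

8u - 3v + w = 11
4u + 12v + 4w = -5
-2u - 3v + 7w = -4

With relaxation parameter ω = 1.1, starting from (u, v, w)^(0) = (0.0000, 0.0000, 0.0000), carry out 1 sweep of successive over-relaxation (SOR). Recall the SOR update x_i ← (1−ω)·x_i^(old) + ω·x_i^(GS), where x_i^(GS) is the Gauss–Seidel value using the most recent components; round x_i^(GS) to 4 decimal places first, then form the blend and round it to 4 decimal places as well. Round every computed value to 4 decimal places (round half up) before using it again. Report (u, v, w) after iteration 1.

(1.5125, -1.0129, -0.6307)

Iteration 1:
  u: GS value = (11 - (-3)·0.0000 - (1)·0.0000) / (8) = 1.3750;  u ← (1−ω)·0.0000 + ω·1.3750 = 1.5125
  v: GS value = (-5 - (4)·1.5125 - (4)·0.0000) / (12) = -0.9208;  v ← (1−ω)·0.0000 + ω·-0.9208 = -1.0129
  w: GS value = (-4 - (-2)·1.5125 - (-3)·-1.0129) / (7) = -0.5734;  w ← (1−ω)·0.0000 + ω·-0.5734 = -0.6307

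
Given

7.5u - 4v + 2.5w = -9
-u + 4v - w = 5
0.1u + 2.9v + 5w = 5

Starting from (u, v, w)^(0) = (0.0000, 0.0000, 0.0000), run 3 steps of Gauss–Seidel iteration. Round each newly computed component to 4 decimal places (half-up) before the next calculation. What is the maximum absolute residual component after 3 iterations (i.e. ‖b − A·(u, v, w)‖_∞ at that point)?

Iteration 1:
  u = (-9 - (-4)·0.0000 - (2.5)·0.0000) / (7.5) = -1.2000
  v = (5 - (-1)·-1.2000 - (-1)·0.0000) / (4) = 0.9500
  w = (5 - (0.1)·-1.2000 - (2.9)·0.9500) / (5) = 0.4730
Iteration 2:
  u = (-9 - (-4)·0.9500 - (2.5)·0.4730) / (7.5) = -0.8510
  v = (5 - (-1)·-0.8510 - (-1)·0.4730) / (4) = 1.1555
  w = (5 - (0.1)·-0.8510 - (2.9)·1.1555) / (5) = 0.3468
Iteration 3:
  u = (-9 - (-4)·1.1555 - (2.5)·0.3468) / (7.5) = -0.6993
  v = (5 - (-1)·-0.6993 - (-1)·0.3468) / (4) = 1.1619
  w = (5 - (0.1)·-0.6993 - (2.9)·1.1619) / (5) = 0.3401
Residual b − A·x = (0.0421, -0.0068, -0.0001); ∞-norm = 0.0421

0.0421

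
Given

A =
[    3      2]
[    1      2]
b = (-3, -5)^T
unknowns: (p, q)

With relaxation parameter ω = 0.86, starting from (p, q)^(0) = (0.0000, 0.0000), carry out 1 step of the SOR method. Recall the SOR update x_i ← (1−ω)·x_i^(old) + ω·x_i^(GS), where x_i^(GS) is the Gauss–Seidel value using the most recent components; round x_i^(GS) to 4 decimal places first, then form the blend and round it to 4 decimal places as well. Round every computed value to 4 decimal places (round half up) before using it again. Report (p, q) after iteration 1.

Iteration 1:
  p: GS value = (-3 - (2)·0.0000) / (3) = -1.0000;  p ← (1−ω)·0.0000 + ω·-1.0000 = -0.8600
  q: GS value = (-5 - (1)·-0.8600) / (2) = -2.0700;  q ← (1−ω)·0.0000 + ω·-2.0700 = -1.7802

(-0.8600, -1.7802)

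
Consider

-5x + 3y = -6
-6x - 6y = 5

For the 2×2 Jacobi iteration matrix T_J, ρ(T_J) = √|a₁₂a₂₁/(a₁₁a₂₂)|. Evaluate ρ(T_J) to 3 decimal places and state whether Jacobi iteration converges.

a₁₂a₂₁/(a₁₁a₂₂) = (3)·(-6) / ((-5)·(-6)) = -0.600000
ρ = √|-0.600000| = √0.600000 = 0.775
ρ < 1, so Jacobi converges

0.775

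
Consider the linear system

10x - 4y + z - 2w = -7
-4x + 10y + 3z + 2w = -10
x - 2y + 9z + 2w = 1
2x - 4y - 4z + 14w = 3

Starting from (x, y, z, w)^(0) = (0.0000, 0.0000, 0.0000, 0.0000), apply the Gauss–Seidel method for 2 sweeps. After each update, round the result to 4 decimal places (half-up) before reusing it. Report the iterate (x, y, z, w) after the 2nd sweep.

(-1.2182, -1.4429, -0.0567, -0.0401)

Iteration 1:
  x = (-7 - (-4)·0.0000 - (1)·0.0000 - (-2)·0.0000) / (10) = -0.7000
  y = (-10 - (-4)·-0.7000 - (3)·0.0000 - (2)·0.0000) / (10) = -1.2800
  z = (1 - (1)·-0.7000 - (-2)·-1.2800 - (2)·0.0000) / (9) = -0.0956
  w = (3 - (2)·-0.7000 - (-4)·-1.2800 - (-4)·-0.0956) / (14) = -0.0787
Iteration 2:
  x = (-7 - (-4)·-1.2800 - (1)·-0.0956 - (-2)·-0.0787) / (10) = -1.2182
  y = (-10 - (-4)·-1.2182 - (3)·-0.0956 - (2)·-0.0787) / (10) = -1.4429
  z = (1 - (1)·-1.2182 - (-2)·-1.4429 - (2)·-0.0787) / (9) = -0.0567
  w = (3 - (2)·-1.2182 - (-4)·-1.4429 - (-4)·-0.0567) / (14) = -0.0401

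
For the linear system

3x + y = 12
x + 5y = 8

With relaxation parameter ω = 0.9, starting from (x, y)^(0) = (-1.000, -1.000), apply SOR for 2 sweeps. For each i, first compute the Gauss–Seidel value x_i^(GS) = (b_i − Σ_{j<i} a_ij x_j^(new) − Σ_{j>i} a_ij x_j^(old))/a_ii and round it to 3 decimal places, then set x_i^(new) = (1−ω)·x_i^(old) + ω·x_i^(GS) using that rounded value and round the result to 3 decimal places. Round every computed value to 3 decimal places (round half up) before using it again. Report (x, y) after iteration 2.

Iteration 1:
  x: GS value = (12 - (1)·-1.000) / (3) = 4.333;  x ← (1−ω)·-1.000 + ω·4.333 = 3.800
  y: GS value = (8 - (1)·3.800) / (5) = 0.840;  y ← (1−ω)·-1.000 + ω·0.840 = 0.656
Iteration 2:
  x: GS value = (12 - (1)·0.656) / (3) = 3.781;  x ← (1−ω)·3.800 + ω·3.781 = 3.783
  y: GS value = (8 - (1)·3.783) / (5) = 0.843;  y ← (1−ω)·0.656 + ω·0.843 = 0.824

(3.783, 0.824)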